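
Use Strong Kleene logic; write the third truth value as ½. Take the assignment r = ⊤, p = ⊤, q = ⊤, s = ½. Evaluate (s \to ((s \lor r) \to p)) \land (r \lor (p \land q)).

⊤

s \lor r = ½ \lor ⊤ = ⊤
(s \lor r) \to p = ⊤ \to ⊤ = ⊤
s \to ((s \lor r) \to p) = ½ \to ⊤ = ⊤  [\lnot ½ \lor ⊤]
p \land q = ⊤ \land ⊤ = ⊤
r \lor (p \land q) = ⊤ \lor ⊤ = ⊤
(s \to ((s \lor r) \to p)) \land (r \lor (p \land q)) = ⊤ \land ⊤ = ⊤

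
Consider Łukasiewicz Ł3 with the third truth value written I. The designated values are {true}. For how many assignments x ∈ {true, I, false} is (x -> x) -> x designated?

1

x=true: true ✓
x=I: I ·
x=false: false ·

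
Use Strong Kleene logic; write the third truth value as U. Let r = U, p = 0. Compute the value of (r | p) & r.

r | p = U | 0 = U
(r | p) & r = U & U = U

U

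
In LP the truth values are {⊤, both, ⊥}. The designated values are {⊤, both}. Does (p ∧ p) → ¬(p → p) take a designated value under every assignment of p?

No

Countermodel: p=⊤ gives ⊥, which is not designated.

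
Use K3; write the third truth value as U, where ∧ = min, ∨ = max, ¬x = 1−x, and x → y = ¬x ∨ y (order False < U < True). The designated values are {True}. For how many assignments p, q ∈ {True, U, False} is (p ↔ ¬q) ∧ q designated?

Designated under: (p=False, q=True).

1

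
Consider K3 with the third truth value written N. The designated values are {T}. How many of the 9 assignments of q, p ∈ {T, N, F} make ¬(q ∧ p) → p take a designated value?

3

Designated under: (q=T, p=T); (q=N, p=T); (q=F, p=T).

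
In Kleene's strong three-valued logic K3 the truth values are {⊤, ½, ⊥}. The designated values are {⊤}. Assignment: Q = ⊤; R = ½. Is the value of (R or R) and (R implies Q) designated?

R or R = ½ or ½ = ½
R implies Q = ½ implies ⊤ = ⊤  [not ½ or ⊤]
(R or R) and (R implies Q) = ½ and ⊤ = ½
½ ∉ {⊤}.

No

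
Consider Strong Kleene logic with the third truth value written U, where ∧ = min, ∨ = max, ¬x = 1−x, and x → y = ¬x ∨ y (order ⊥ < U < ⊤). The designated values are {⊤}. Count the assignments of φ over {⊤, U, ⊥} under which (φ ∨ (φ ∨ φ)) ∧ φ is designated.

φ=⊤: ⊤ ✓
φ=U: U ·
φ=⊥: ⊥ ·

1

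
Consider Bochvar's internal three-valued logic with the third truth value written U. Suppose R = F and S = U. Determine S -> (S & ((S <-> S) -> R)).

S <-> S = U <-> U = U
(S <-> S) -> R = U -> F = U  [any arg is the third value ⇒ result is the third value]
S & ((S <-> S) -> R) = U & U = U
S -> (S & ((S <-> S) -> R)) = U -> U = U

U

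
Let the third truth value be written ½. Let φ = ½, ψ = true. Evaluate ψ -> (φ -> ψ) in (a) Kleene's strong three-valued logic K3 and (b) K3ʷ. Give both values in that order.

true; ½

In Kleene's strong three-valued logic K3: φ -> ψ = ½ -> true = true
ψ -> (φ -> ψ) = true -> true = true
In K3ʷ: φ -> ψ = ½ -> true = ½
ψ -> (φ -> ψ) = true -> ½ = ½
They differ because Kleene's strong three-valued logic K3 and K3ʷ treat ½ differently under the binary connectives.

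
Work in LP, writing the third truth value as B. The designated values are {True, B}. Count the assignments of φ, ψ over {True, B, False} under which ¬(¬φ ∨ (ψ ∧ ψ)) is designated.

Designated under: (φ=True, ψ=B); (φ=True, ψ=False); (φ=B, ψ=B); (φ=B, ψ=False).

4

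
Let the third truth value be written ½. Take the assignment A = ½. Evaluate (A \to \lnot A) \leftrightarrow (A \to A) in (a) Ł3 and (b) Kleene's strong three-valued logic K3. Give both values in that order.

In Ł3: \lnot A = \lnot ½ = ½
A \to \lnot A = ½ \to ½ = T
A \to A = ½ \to ½ = T
(A \to \lnot A) \leftrightarrow (A \to A) = T \leftrightarrow T = T
In Kleene's strong three-valued logic K3: \lnot A = \lnot ½ = ½
A \to \lnot A = ½ \to ½ = ½
A \to A = ½ \to ½ = ½
(A \to \lnot A) \leftrightarrow (A \to A) = ½ \leftrightarrow ½ = ½
They differ because Ł3 and Kleene's strong three-valued logic K3 treat ½ differently under implication.

T; ½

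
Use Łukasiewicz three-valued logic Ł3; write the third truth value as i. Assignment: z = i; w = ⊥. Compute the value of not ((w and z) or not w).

w and z = ⊥ and i = ⊥
not w = not ⊥ = ⊤
(w and z) or not w = ⊥ or ⊤ = ⊤
not ((w and z) or not w) = not ⊤ = ⊥

⊥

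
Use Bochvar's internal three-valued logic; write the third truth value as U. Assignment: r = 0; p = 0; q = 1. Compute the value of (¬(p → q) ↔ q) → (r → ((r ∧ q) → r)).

1

p → q = 0 → 1 = 1
¬(p → q) = ¬1 = 0
¬(p → q) ↔ q = 0 ↔ 1 = 0
r ∧ q = 0 ∧ 1 = 0
(r ∧ q) → r = 0 → 0 = 1
r → ((r ∧ q) → r) = 0 → 1 = 1
(¬(p → q) ↔ q) → (r → ((r ∧ q) → r)) = 0 → 1 = 1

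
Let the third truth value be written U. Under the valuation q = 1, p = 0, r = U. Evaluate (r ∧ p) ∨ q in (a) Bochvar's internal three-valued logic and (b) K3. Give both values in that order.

U; 1

In Bochvar's internal three-valued logic: r ∧ p = U ∧ 0 = U
(r ∧ p) ∨ q = U ∨ 1 = U
In K3: r ∧ p = U ∧ 0 = 0
(r ∧ p) ∨ q = 0 ∨ 1 = 1
They differ because Bochvar's internal three-valued logic and K3 treat U differently under the binary connectives.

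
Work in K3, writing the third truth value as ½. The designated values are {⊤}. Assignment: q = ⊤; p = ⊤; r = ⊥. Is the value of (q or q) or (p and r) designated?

q or q = ⊤ or ⊤ = ⊤
p and r = ⊤ and ⊥ = ⊥
(q or q) or (p and r) = ⊤ or ⊥ = ⊤
⊤ ∈ {⊤}.

Yes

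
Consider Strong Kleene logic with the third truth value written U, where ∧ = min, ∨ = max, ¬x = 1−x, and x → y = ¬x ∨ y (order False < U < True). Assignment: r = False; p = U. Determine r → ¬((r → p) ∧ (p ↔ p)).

r → p = False → U = True  [¬False ∨ U]
p ↔ p = U ↔ U = U
(r → p) ∧ (p ↔ p) = True ∧ U = U
¬((r → p) ∧ (p ↔ p)) = ¬U = U
r → ¬((r → p) ∧ (p ↔ p)) = False → U = True

True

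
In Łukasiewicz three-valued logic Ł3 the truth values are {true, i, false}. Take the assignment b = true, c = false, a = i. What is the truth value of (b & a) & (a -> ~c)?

i

b & a = true & i = i
~c = ~false = true
a -> ~c = i -> true = true  [min(1, 1−½+1)]
(b & a) & (a -> ~c) = i & true = i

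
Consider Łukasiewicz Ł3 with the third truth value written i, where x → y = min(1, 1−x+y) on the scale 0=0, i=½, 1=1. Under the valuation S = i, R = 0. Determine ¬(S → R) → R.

i

S → R = i → 0 = i  [min(1, 1−½+0)]
¬(S → R) = ¬i = i
¬(S → R) → R = i → 0 = i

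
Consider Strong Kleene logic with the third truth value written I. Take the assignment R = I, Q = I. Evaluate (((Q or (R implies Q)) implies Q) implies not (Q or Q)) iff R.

I

R implies Q = I implies I = I
Q or (R implies Q) = I or I = I
(Q or (R implies Q)) implies Q = I implies I = I
Q or Q = I or I = I
not (Q or Q) = not I = I
((Q or (R implies Q)) implies Q) implies not (Q or Q) = I implies I = I
(((Q or (R implies Q)) implies Q) implies not (Q or Q)) iff R = I iff I = I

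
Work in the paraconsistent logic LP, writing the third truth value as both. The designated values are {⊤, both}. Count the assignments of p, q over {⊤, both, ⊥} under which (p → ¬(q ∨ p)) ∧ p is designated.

Designated under: (p=both, q=⊤); (p=both, q=both); (p=both, q=⊥).

3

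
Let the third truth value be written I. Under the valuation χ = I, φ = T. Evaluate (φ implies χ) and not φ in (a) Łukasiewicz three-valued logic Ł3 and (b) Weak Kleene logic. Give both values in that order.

F; I

In Łukasiewicz three-valued logic Ł3: φ implies χ = T implies I = I  [min(1, 1−1+½)]
not φ = not T = F
(φ implies χ) and not φ = I and F = F
In Weak Kleene logic: φ implies χ = T implies I = I  [any arg is the third value ⇒ result is the third value]
not φ = not T = F
(φ implies χ) and not φ = I and F = I
They differ because Łukasiewicz three-valued logic Ł3 and Weak Kleene logic treat I differently under the binary connectives.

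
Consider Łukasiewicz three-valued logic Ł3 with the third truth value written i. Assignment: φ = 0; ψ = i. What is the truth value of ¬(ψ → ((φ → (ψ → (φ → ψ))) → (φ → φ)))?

0

φ → ψ = 0 → i = 1  [min(1, 1−0+½)]
ψ → (φ → ψ) = i → 1 = 1
φ → (ψ → (φ → ψ)) = 0 → 1 = 1
φ → φ = 0 → 0 = 1
(φ → (ψ → (φ → ψ))) → (φ → φ) = 1 → 1 = 1
ψ → ((φ → (ψ → (φ → ψ))) → (φ → φ)) = i → 1 = 1
¬(ψ → ((φ → (ψ → (φ → ψ))) → (φ → φ))) = ¬1 = 0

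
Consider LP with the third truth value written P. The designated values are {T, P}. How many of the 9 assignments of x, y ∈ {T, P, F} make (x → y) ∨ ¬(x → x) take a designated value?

Of the 9 assignments, 8 give a value in {T, P}.

8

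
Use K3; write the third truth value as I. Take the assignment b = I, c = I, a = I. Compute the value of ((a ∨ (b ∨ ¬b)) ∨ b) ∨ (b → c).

¬b = ¬I = I
b ∨ ¬b = I ∨ I = I
a ∨ (b ∨ ¬b) = I ∨ I = I
(a ∨ (b ∨ ¬b)) ∨ b = I ∨ I = I
b → c = I → I = I  [¬I ∨ I]
((a ∨ (b ∨ ¬b)) ∨ b) ∨ (b → c) = I ∨ I = I

I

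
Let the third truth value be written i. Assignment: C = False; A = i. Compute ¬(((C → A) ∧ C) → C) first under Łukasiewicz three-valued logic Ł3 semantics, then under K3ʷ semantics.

In Łukasiewicz three-valued logic Ł3: C → A = False → i = True  [min(1, 1−0+½)]
(C → A) ∧ C = True ∧ False = False
((C → A) ∧ C) → C = False → False = True
¬(((C → A) ∧ C) → C) = ¬True = False
In K3ʷ: C → A = False → i = i  [any arg is the third value ⇒ result is the third value]
(C → A) ∧ C = i ∧ False = i
((C → A) ∧ C) → C = i → False = i
¬(((C → A) ∧ C) → C) = ¬i = i
They differ because Łukasiewicz three-valued logic Ł3 and K3ʷ treat i differently under the binary connectives.

False; i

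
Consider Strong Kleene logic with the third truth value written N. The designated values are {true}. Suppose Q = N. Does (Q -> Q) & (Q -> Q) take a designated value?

No

Q -> Q = N -> N = N  [~N | N]
Q -> Q = N -> N = N
(Q -> Q) & (Q -> Q) = N & N = N
N ∉ {true}.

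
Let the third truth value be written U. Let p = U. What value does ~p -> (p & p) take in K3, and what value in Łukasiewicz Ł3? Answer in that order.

In K3: ~p = ~U = U
p & p = U & U = U
~p -> (p & p) = U -> U = U
In Łukasiewicz Ł3: ~p = ~U = U
p & p = U & U = U
~p -> (p & p) = U -> U = true
They differ because K3 and Łukasiewicz Ł3 treat U differently under implication.

U; true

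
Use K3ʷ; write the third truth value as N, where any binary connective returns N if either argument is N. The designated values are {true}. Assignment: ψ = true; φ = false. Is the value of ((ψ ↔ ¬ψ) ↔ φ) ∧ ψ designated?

¬ψ = ¬true = false
ψ ↔ ¬ψ = true ↔ false = false
(ψ ↔ ¬ψ) ↔ φ = false ↔ false = true
((ψ ↔ ¬ψ) ↔ φ) ∧ ψ = true ∧ true = true
true ∈ {true}.

Yes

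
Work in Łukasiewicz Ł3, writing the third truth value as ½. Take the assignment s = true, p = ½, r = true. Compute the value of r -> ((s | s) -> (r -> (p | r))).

s | s = true | true = true
p | r = ½ | true = true
r -> (p | r) = true -> true = true
(s | s) -> (r -> (p | r)) = true -> true = true
r -> ((s | s) -> (r -> (p | r))) = true -> true = true

true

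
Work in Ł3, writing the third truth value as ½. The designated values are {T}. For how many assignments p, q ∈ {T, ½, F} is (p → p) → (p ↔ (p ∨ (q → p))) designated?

Of the 9 assignments, 5 give a value in {T}.

5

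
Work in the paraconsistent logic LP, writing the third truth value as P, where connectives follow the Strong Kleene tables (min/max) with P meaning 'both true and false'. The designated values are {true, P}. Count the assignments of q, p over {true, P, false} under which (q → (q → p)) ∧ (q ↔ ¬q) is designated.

3

Designated under: (q=P, p=true); (q=P, p=P); (q=P, p=false).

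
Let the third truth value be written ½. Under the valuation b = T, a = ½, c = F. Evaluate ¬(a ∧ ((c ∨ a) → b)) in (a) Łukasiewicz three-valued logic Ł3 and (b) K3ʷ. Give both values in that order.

½; ½

In Łukasiewicz three-valued logic Ł3: c ∨ a = F ∨ ½ = ½
(c ∨ a) → b = ½ → T = T
a ∧ ((c ∨ a) → b) = ½ ∧ T = ½
¬(a ∧ ((c ∨ a) → b)) = ¬½ = ½
In K3ʷ: c ∨ a = F ∨ ½ = ½
(c ∨ a) → b = ½ → T = ½
a ∧ ((c ∨ a) → b) = ½ ∧ ½ = ½
¬(a ∧ ((c ∨ a) → b)) = ¬½ = ½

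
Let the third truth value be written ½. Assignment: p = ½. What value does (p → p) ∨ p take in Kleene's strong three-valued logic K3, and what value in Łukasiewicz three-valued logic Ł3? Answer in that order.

In Kleene's strong three-valued logic K3: p → p = ½ → ½ = ½  [¬½ ∨ ½]
(p → p) ∨ p = ½ ∨ ½ = ½
In Łukasiewicz three-valued logic Ł3: p → p = ½ → ½ = 1  [min(1, 1−½+½)]
(p → p) ∨ p = 1 ∨ ½ = 1
They differ because Kleene's strong three-valued logic K3 and Łukasiewicz three-valued logic Ł3 treat ½ differently under implication.

½; 1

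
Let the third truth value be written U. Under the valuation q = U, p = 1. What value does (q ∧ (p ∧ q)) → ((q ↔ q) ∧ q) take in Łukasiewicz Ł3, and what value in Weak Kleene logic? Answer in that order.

In Łukasiewicz Ł3: p ∧ q = 1 ∧ U = U
q ∧ (p ∧ q) = U ∧ U = U
q ↔ q = U ↔ U = 1  [1 − |½−½|]
(q ↔ q) ∧ q = 1 ∧ U = U
(q ∧ (p ∧ q)) → ((q ↔ q) ∧ q) = U → U = 1
In Weak Kleene logic: p ∧ q = 1 ∧ U = U
q ∧ (p ∧ q) = U ∧ U = U
q ↔ q = U ↔ U = U
(q ↔ q) ∧ q = U ∧ U = U
(q ∧ (p ∧ q)) → ((q ↔ q) ∧ q) = U → U = U  [any arg is the third value ⇒ result is the third value]
They differ because Łukasiewicz Ł3 and Weak Kleene logic treat U differently under the binary connectives.

1; U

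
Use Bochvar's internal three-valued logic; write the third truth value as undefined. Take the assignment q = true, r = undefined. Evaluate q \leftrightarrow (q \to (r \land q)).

undefined

r \land q = undefined \land true = undefined
q \to (r \land q) = true \to undefined = undefined  [any arg is the third value ⇒ result is the third value]
q \leftrightarrow (q \to (r \land q)) = true \leftrightarrow undefined = undefined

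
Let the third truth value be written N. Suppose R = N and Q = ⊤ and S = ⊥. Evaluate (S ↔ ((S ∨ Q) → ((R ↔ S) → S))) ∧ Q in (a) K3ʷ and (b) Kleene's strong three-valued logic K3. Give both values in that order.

N; N

In K3ʷ: S ∨ Q = ⊥ ∨ ⊤ = ⊤
R ↔ S = N ↔ ⊥ = N
(R ↔ S) → S = N → ⊥ = N  [any arg is the third value ⇒ result is the third value]
(S ∨ Q) → ((R ↔ S) → S) = ⊤ → N = N
S ↔ ((S ∨ Q) → ((R ↔ S) → S)) = ⊥ ↔ N = N
(S ↔ ((S ∨ Q) → ((R ↔ S) → S))) ∧ Q = N ∧ ⊤ = N
In Kleene's strong three-valued logic K3: S ∨ Q = ⊥ ∨ ⊤ = ⊤
R ↔ S = N ↔ ⊥ = N
(R ↔ S) → S = N → ⊥ = N  [¬N ∨ ⊥]
(S ∨ Q) → ((R ↔ S) → S) = ⊤ → N = N
S ↔ ((S ∨ Q) → ((R ↔ S) → S)) = ⊥ ↔ N = N
(S ↔ ((S ∨ Q) → ((R ↔ S) → S))) ∧ Q = N ∧ ⊤ = N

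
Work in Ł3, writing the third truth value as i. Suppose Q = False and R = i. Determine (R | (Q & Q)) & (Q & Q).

False

Q & Q = False & False = False
R | (Q & Q) = i | False = i
Q & Q = False & False = False
(R | (Q & Q)) & (Q & Q) = i & False = False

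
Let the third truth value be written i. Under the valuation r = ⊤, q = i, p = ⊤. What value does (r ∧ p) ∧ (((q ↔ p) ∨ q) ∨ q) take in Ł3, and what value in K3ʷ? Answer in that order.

i; i

In Ł3: r ∧ p = ⊤ ∧ ⊤ = ⊤
q ↔ p = i ↔ ⊤ = i  [1 − |½−1|]
(q ↔ p) ∨ q = i ∨ i = i
((q ↔ p) ∨ q) ∨ q = i ∨ i = i
(r ∧ p) ∧ (((q ↔ p) ∨ q) ∨ q) = ⊤ ∧ i = i
In K3ʷ: r ∧ p = ⊤ ∧ ⊤ = ⊤
q ↔ p = i ↔ ⊤ = i
(q ↔ p) ∨ q = i ∨ i = i
((q ↔ p) ∨ q) ∨ q = i ∨ i = i
(r ∧ p) ∧ (((q ↔ p) ∨ q) ∨ q) = ⊤ ∧ i = i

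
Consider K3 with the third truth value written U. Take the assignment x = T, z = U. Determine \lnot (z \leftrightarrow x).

z \leftrightarrow x = U \leftrightarrow T = U
\lnot (z \leftrightarrow x) = \lnot U = U

U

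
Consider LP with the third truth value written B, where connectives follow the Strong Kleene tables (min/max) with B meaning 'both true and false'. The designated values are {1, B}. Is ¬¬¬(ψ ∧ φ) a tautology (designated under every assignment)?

No

Countermodel: ψ=1, φ=1 gives 0, which is not designated.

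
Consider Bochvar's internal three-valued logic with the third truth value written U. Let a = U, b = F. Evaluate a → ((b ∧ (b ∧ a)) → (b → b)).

b ∧ a = F ∧ U = U
b ∧ (b ∧ a) = F ∧ U = U
b → b = F → F = T
(b ∧ (b ∧ a)) → (b → b) = U → T = U
a → ((b ∧ (b ∧ a)) → (b → b)) = U → U = U

U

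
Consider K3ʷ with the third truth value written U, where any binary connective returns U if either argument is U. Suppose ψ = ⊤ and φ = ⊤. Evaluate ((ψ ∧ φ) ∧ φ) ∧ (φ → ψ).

⊤

ψ ∧ φ = ⊤ ∧ ⊤ = ⊤
(ψ ∧ φ) ∧ φ = ⊤ ∧ ⊤ = ⊤
φ → ψ = ⊤ → ⊤ = ⊤
((ψ ∧ φ) ∧ φ) ∧ (φ → ψ) = ⊤ ∧ ⊤ = ⊤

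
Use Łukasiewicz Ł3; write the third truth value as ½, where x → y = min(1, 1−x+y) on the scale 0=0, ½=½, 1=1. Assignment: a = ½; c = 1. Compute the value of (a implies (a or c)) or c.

1

a or c = ½ or 1 = 1
a implies (a or c) = ½ implies 1 = 1  [min(1, 1−½+1)]
(a implies (a or c)) or c = 1 or 1 = 1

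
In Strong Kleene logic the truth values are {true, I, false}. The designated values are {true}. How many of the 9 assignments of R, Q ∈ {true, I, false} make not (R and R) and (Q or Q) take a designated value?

1

Designated under: (R=false, Q=true).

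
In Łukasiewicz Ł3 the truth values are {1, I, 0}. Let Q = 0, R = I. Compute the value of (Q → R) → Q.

Q → R = 0 → I = 1  [min(1, 1−0+½)]
(Q → R) → Q = 1 → 0 = 0

0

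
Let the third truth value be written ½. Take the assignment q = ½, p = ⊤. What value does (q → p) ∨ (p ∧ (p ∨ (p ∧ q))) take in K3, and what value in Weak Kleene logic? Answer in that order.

In K3: q → p = ½ → ⊤ = ⊤
p ∧ q = ⊤ ∧ ½ = ½
p ∨ (p ∧ q) = ⊤ ∨ ½ = ⊤
p ∧ (p ∨ (p ∧ q)) = ⊤ ∧ ⊤ = ⊤
(q → p) ∨ (p ∧ (p ∨ (p ∧ q))) = ⊤ ∨ ⊤ = ⊤
In Weak Kleene logic: q → p = ½ → ⊤ = ½  [any arg is the third value ⇒ result is the third value]
p ∧ q = ⊤ ∧ ½ = ½
p ∨ (p ∧ q) = ⊤ ∨ ½ = ½
p ∧ (p ∨ (p ∧ q)) = ⊤ ∧ ½ = ½
(q → p) ∨ (p ∧ (p ∨ (p ∧ q))) = ½ ∨ ½ = ½
They differ because K3 and Weak Kleene logic treat ½ differently under the binary connectives.

⊤; ½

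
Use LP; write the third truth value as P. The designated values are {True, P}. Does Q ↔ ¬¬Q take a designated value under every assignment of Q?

Every assignment of Q over {True, P, False} gives a value in {True, P}.
In particular, with Q=P: Q ↔ ¬¬Q = P.

Yes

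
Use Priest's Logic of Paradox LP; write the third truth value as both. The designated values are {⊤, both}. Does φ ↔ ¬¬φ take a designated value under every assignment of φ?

Every assignment of φ over {⊤, both, ⊥} gives a value in {⊤, both}.
In particular, with φ=both: φ ↔ ¬¬φ = both.

Yes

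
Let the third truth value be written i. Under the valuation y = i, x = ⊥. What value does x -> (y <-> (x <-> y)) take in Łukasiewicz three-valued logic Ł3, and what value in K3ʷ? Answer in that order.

In Łukasiewicz three-valued logic Ł3: x <-> y = ⊥ <-> i = i
y <-> (x <-> y) = i <-> i = ⊤
x -> (y <-> (x <-> y)) = ⊥ -> ⊤ = ⊤
In K3ʷ: x <-> y = ⊥ <-> i = i
y <-> (x <-> y) = i <-> i = i
x -> (y <-> (x <-> y)) = ⊥ -> i = i  [any arg is the third value ⇒ result is the third value]
They differ because Łukasiewicz three-valued logic Ł3 and K3ʷ treat i differently under the binary connectives.

⊤; i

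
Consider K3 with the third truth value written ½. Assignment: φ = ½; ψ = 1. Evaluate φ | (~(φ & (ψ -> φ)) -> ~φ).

½

ψ -> φ = 1 -> ½ = ½  [~1 | ½]
φ & (ψ -> φ) = ½ & ½ = ½
~(φ & (ψ -> φ)) = ~½ = ½
~φ = ~½ = ½
~(φ & (ψ -> φ)) -> ~φ = ½ -> ½ = ½
φ | (~(φ & (ψ -> φ)) -> ~φ) = ½ | ½ = ½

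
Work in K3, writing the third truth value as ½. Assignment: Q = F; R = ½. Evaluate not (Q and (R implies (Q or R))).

T

Q or R = F or ½ = ½
R implies (Q or R) = ½ implies ½ = ½  [not ½ or ½]
Q and (R implies (Q or R)) = F and ½ = F
not (Q and (R implies (Q or R))) = not F = T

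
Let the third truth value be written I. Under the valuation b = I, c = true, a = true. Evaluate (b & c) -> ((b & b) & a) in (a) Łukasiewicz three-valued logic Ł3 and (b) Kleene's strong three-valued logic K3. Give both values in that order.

In Łukasiewicz three-valued logic Ł3: b & c = I & true = I
b & b = I & I = I
(b & b) & a = I & true = I
(b & c) -> ((b & b) & a) = I -> I = true
In Kleene's strong three-valued logic K3: b & c = I & true = I
b & b = I & I = I
(b & b) & a = I & true = I
(b & c) -> ((b & b) & a) = I -> I = I  [~I | I]
They differ because Łukasiewicz three-valued logic Ł3 and Kleene's strong three-valued logic K3 treat I differently under implication.

true; I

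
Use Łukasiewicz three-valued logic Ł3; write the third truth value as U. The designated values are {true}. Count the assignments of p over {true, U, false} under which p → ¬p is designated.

p=true: false ·
p=U: true ✓
p=false: true ✓

2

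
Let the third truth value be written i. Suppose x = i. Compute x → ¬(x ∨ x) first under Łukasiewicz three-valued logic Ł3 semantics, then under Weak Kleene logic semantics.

⊤; i

In Łukasiewicz three-valued logic Ł3: x ∨ x = i ∨ i = i
¬(x ∨ x) = ¬i = i
x → ¬(x ∨ x) = i → i = ⊤  [min(1, 1−½+½)]
In Weak Kleene logic: x ∨ x = i ∨ i = i
¬(x ∨ x) = ¬i = i
x → ¬(x ∨ x) = i → i = i  [any arg is the third value ⇒ result is the third value]
They differ because Łukasiewicz three-valued logic Ł3 and Weak Kleene logic treat i differently under the binary connectives.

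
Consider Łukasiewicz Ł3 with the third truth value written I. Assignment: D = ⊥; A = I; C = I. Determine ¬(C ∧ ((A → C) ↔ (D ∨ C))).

I

A → C = I → I = ⊤
D ∨ C = ⊥ ∨ I = I
(A → C) ↔ (D ∨ C) = ⊤ ↔ I = I
C ∧ ((A → C) ↔ (D ∨ C)) = I ∧ I = I
¬(C ∧ ((A → C) ↔ (D ∨ C))) = ¬I = I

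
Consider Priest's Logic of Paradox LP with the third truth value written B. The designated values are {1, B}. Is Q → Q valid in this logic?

Every assignment of Q over {1, B, 0} gives a value in {1, B}.
In particular, with Q=B: Q → Q = B.

Yes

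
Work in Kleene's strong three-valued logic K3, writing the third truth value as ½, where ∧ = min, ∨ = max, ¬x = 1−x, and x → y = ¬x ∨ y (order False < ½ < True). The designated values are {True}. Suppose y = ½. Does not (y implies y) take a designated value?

No

y implies y = ½ implies ½ = ½
not (y implies y) = not ½ = ½
½ ∉ {True}.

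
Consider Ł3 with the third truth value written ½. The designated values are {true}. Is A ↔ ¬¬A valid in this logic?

Yes

Every assignment of A over {true, ½, false} gives a value in {true}.
In particular, with A=½: A ↔ ¬¬A = true.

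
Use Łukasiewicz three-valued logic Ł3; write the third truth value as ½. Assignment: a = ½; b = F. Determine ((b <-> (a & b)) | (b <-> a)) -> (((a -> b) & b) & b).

F

a & b = ½ & F = F
b <-> (a & b) = F <-> F = T
b <-> a = F <-> ½ = ½  [1 − |0−½|]
(b <-> (a & b)) | (b <-> a) = T | ½ = T
a -> b = ½ -> F = ½
(a -> b) & b = ½ & F = F
((a -> b) & b) & b = F & F = F
((b <-> (a & b)) | (b <-> a)) -> (((a -> b) & b) & b) = T -> F = F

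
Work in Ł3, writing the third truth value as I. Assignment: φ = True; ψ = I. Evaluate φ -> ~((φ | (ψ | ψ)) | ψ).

False

ψ | ψ = I | I = I
φ | (ψ | ψ) = True | I = True
(φ | (ψ | ψ)) | ψ = True | I = True
~((φ | (ψ | ψ)) | ψ) = ~True = False
φ -> ~((φ | (ψ | ψ)) | ψ) = True -> False = False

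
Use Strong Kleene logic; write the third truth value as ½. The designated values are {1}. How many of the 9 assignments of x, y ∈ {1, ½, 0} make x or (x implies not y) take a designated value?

7

Of the 9 assignments, 7 give a value in {1}.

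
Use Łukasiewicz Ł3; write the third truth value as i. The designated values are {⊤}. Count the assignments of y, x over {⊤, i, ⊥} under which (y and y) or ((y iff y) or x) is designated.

Of the 9 assignments, 9 give a value in {⊤}.

9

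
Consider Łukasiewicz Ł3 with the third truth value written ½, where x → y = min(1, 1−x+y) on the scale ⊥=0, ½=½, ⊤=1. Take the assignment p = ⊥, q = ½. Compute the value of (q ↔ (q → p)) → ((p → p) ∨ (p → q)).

⊤

q → p = ½ → ⊥ = ½  [min(1, 1−½+0)]
q ↔ (q → p) = ½ ↔ ½ = ⊤
p → p = ⊥ → ⊥ = ⊤
p → q = ⊥ → ½ = ⊤
(p → p) ∨ (p → q) = ⊤ ∨ ⊤ = ⊤
(q ↔ (q → p)) → ((p → p) ∨ (p → q)) = ⊤ → ⊤ = ⊤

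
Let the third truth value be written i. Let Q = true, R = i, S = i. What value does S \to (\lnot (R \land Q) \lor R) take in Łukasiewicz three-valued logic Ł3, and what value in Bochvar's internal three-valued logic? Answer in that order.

In Łukasiewicz three-valued logic Ł3: R \land Q = i \land true = i
\lnot (R \land Q) = \lnot i = i
\lnot (R \land Q) \lor R = i \lor i = i
S \to (\lnot (R \land Q) \lor R) = i \to i = true  [min(1, 1−½+½)]
In Bochvar's internal three-valued logic: R \land Q = i \land true = i
\lnot (R \land Q) = \lnot i = i
\lnot (R \land Q) \lor R = i \lor i = i
S \to (\lnot (R \land Q) \lor R) = i \to i = i
They differ because Łukasiewicz three-valued logic Ł3 and Bochvar's internal three-valued logic treat i differently under the binary connectives.

true; i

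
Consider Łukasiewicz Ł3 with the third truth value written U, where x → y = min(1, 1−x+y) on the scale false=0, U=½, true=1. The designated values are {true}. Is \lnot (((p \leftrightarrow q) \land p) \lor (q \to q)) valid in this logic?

No

Countermodel: p=true, q=true gives false, which is not designated.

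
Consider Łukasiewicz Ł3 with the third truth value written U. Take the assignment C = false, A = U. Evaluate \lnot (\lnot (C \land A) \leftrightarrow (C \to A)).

C \land A = false \land U = false
\lnot (C \land A) = \lnot false = true
C \to A = false \to U = true
\lnot (C \land A) \leftrightarrow (C \to A) = true \leftrightarrow true = true
\lnot (\lnot (C \land A) \leftrightarrow (C \to A)) = \lnot true = false

false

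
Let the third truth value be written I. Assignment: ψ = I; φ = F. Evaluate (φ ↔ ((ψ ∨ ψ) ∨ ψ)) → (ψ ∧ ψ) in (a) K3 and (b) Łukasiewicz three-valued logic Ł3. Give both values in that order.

In K3: ψ ∨ ψ = I ∨ I = I
(ψ ∨ ψ) ∨ ψ = I ∨ I = I
φ ↔ ((ψ ∨ ψ) ∨ ψ) = F ↔ I = I
ψ ∧ ψ = I ∧ I = I
(φ ↔ ((ψ ∨ ψ) ∨ ψ)) → (ψ ∧ ψ) = I → I = I
In Łukasiewicz three-valued logic Ł3: ψ ∨ ψ = I ∨ I = I
(ψ ∨ ψ) ∨ ψ = I ∨ I = I
φ ↔ ((ψ ∨ ψ) ∨ ψ) = F ↔ I = I  [1 − |0−½|]
ψ ∧ ψ = I ∧ I = I
(φ ↔ ((ψ ∨ ψ) ∨ ψ)) → (ψ ∧ ψ) = I → I = T
They differ because K3 and Łukasiewicz three-valued logic Ł3 treat I differently under implication.

I; T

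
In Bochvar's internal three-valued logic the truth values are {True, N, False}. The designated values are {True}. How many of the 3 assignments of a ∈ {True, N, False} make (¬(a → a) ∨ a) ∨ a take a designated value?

a=True: True ✓
a=N: N ·
a=False: False ·

1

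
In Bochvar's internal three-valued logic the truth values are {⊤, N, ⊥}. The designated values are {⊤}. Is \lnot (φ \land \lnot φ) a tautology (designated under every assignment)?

Countermodel: φ=N gives N, which is not designated.

No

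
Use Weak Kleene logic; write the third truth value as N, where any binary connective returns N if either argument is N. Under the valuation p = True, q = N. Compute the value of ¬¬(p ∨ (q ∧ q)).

q ∧ q = N ∧ N = N
p ∨ (q ∧ q) = True ∨ N = N
¬(p ∨ (q ∧ q)) = ¬N = N
¬¬(p ∨ (q ∧ q)) = ¬N = N

N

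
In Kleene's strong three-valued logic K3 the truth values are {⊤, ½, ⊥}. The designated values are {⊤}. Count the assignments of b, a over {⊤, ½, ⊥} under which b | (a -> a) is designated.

Of the 9 assignments, 7 give a value in {⊤}.

7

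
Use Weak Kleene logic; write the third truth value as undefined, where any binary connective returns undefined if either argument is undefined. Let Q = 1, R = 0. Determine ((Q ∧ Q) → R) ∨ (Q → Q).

Q ∧ Q = 1 ∧ 1 = 1
(Q ∧ Q) → R = 1 → 0 = 0
Q → Q = 1 → 1 = 1
((Q ∧ Q) → R) ∨ (Q → Q) = 0 ∨ 1 = 1

1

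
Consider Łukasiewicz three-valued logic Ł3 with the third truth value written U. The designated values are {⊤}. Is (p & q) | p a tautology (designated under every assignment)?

Countermodel: p=U, q=⊤ gives U, which is not designated.

No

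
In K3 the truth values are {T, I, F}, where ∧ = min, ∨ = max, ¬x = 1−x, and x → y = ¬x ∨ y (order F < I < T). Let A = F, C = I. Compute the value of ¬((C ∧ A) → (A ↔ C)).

C ∧ A = I ∧ F = F
A ↔ C = F ↔ I = I
(C ∧ A) → (A ↔ C) = F → I = T
¬((C ∧ A) → (A ↔ C)) = ¬T = F

F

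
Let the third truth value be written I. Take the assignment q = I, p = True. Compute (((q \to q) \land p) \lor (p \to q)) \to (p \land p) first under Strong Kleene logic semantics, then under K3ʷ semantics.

True; I

In Strong Kleene logic: q \to q = I \to I = I
(q \to q) \land p = I \land True = I
p \to q = True \to I = I
((q \to q) \land p) \lor (p \to q) = I \lor I = I
p \land p = True \land True = True
(((q \to q) \land p) \lor (p \to q)) \to (p \land p) = I \to True = True
In K3ʷ: q \to q = I \to I = I  [any arg is the third value ⇒ result is the third value]
(q \to q) \land p = I \land True = I
p \to q = True \to I = I
((q \to q) \land p) \lor (p \to q) = I \lor I = I
p \land p = True \land True = True
(((q \to q) \land p) \lor (p \to q)) \to (p \land p) = I \to True = I
They differ because Strong Kleene logic and K3ʷ treat I differently under the binary connectives.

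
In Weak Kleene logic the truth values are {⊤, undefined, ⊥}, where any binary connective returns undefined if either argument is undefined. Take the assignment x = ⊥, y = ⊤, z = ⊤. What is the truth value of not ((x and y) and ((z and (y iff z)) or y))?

x and y = ⊥ and ⊤ = ⊥
y iff z = ⊤ iff ⊤ = ⊤
z and (y iff z) = ⊤ and ⊤ = ⊤
(z and (y iff z)) or y = ⊤ or ⊤ = ⊤
(x and y) and ((z and (y iff z)) or y) = ⊥ and ⊤ = ⊥
not ((x and y) and ((z and (y iff z)) or y)) = not ⊥ = ⊤

⊤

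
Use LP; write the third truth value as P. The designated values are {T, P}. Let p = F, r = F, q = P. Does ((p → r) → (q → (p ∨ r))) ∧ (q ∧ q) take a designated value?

p → r = F → F = T
p ∨ r = F ∨ F = F
q → (p ∨ r) = P → F = P  [¬P ∨ F]
(p → r) → (q → (p ∨ r)) = T → P = P
q ∧ q = P ∧ P = P
((p → r) → (q → (p ∨ r))) ∧ (q ∧ q) = P ∧ P = P
P ∈ {T, P}.

Yes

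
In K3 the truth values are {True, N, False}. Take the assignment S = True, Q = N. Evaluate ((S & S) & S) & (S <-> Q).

S & S = True & True = True
(S & S) & S = True & True = True
S <-> Q = True <-> N = N
((S & S) & S) & (S <-> Q) = True & N = N

N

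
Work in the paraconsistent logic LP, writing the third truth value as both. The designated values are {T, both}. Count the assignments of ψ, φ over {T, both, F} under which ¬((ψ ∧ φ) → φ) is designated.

2

Designated under: (ψ=T, φ=both); (ψ=both, φ=both).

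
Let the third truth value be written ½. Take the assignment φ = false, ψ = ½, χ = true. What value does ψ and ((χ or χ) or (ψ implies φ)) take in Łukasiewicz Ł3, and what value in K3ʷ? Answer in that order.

½; ½

In Łukasiewicz Ł3: χ or χ = true or true = true
ψ implies φ = ½ implies false = ½  [min(1, 1−½+0)]
(χ or χ) or (ψ implies φ) = true or ½ = true
ψ and ((χ or χ) or (ψ implies φ)) = ½ and true = ½
In K3ʷ: χ or χ = true or true = true
ψ implies φ = ½ implies false = ½  [any arg is the third value ⇒ result is the third value]
(χ or χ) or (ψ implies φ) = true or ½ = ½
ψ and ((χ or χ) or (ψ implies φ)) = ½ and ½ = ½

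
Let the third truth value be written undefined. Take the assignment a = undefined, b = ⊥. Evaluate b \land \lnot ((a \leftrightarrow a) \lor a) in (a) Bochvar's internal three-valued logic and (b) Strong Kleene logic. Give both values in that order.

undefined; ⊥

In Bochvar's internal three-valued logic: a \leftrightarrow a = undefined \leftrightarrow undefined = undefined
(a \leftrightarrow a) \lor a = undefined \lor undefined = undefined
\lnot ((a \leftrightarrow a) \lor a) = \lnot undefined = undefined
b \land \lnot ((a \leftrightarrow a) \lor a) = ⊥ \land undefined = undefined
In Strong Kleene logic: a \leftrightarrow a = undefined \leftrightarrow undefined = undefined
(a \leftrightarrow a) \lor a = undefined \lor undefined = undefined
\lnot ((a \leftrightarrow a) \lor a) = \lnot undefined = undefined
b \land \lnot ((a \leftrightarrow a) \lor a) = ⊥ \land undefined = ⊥
They differ because Bochvar's internal three-valued logic and Strong Kleene logic treat undefined differently under the binary connectives.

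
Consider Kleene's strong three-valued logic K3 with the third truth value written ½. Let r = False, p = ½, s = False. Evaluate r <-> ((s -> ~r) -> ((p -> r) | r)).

½

~r = ~False = True
s -> ~r = False -> True = True
p -> r = ½ -> False = ½
(p -> r) | r = ½ | False = ½
(s -> ~r) -> ((p -> r) | r) = True -> ½ = ½
r <-> ((s -> ~r) -> ((p -> r) | r)) = False <-> ½ = ½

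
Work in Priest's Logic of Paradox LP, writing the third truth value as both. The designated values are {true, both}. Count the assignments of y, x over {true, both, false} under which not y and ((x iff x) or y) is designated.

6

Of the 9 assignments, 6 give a value in {true, both}.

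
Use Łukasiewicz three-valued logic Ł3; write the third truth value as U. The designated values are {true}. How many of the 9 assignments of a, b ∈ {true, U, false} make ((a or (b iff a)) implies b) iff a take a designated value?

Designated under: (a=true, b=true); (a=U, b=U); (a=U, b=false); (a=false, b=false).

4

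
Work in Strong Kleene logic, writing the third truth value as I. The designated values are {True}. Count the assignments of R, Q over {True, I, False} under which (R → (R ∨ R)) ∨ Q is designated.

7

Of the 9 assignments, 7 give a value in {True}.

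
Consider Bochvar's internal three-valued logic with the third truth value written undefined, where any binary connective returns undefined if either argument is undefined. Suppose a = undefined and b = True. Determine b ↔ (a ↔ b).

undefined

a ↔ b = undefined ↔ True = undefined
b ↔ (a ↔ b) = True ↔ undefined = undefined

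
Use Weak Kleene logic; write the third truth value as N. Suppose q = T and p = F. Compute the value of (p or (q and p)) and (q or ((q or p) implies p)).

F

q and p = T and F = F
p or (q and p) = F or F = F
q or p = T or F = T
(q or p) implies p = T implies F = F
q or ((q or p) implies p) = T or F = T
(p or (q and p)) and (q or ((q or p) implies p)) = F and T = F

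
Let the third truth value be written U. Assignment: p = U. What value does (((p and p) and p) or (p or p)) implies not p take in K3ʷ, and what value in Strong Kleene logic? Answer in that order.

In K3ʷ: p and p = U and U = U
(p and p) and p = U and U = U
p or p = U or U = U
((p and p) and p) or (p or p) = U or U = U
not p = not U = U
(((p and p) and p) or (p or p)) implies not p = U implies U = U  [any arg is the third value ⇒ result is the third value]
In Strong Kleene logic: p and p = U and U = U
(p and p) and p = U and U = U
p or p = U or U = U
((p and p) and p) or (p or p) = U or U = U
not p = not U = U
(((p and p) and p) or (p or p)) implies not p = U implies U = U  [not U or U]

U; U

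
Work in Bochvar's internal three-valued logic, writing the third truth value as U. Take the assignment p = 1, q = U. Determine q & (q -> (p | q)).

U

p | q = 1 | U = U
q -> (p | q) = U -> U = U  [any arg is the third value ⇒ result is the third value]
q & (q -> (p | q)) = U & U = U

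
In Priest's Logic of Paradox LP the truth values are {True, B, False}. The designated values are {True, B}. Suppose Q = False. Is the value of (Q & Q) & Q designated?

No

Q & Q = False & False = False
(Q & Q) & Q = False & False = False
False ∉ {True, B}.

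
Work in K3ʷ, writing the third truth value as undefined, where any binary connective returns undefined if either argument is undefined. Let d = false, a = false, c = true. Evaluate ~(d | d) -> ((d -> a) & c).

true

d | d = false | false = false
~(d | d) = ~false = true
d -> a = false -> false = true
(d -> a) & c = true & true = true
~(d | d) -> ((d -> a) & c) = true -> true = true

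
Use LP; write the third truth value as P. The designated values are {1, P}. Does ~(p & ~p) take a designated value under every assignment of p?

Every assignment of p over {1, P, 0} gives a value in {1, P}.
In particular, with p=P: ~(p & ~p) = P.

Yes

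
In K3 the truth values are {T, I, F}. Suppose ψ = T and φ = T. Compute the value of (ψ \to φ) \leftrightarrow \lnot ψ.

ψ \to φ = T \to T = T
\lnot ψ = \lnot T = F
(ψ \to φ) \leftrightarrow \lnot ψ = T \leftrightarrow F = F

F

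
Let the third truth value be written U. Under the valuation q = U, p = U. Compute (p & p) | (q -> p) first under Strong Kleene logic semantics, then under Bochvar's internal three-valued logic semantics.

In Strong Kleene logic: p & p = U & U = U
q -> p = U -> U = U  [~U | U]
(p & p) | (q -> p) = U | U = U
In Bochvar's internal three-valued logic: p & p = U & U = U
q -> p = U -> U = U
(p & p) | (q -> p) = U | U = U

U; U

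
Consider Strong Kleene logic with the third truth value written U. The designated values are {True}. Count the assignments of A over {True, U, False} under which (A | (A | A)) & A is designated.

1

A=True: True ✓
A=U: U ·
A=False: False ·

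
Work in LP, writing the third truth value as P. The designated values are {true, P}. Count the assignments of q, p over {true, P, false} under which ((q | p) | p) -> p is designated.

8

Of the 9 assignments, 8 give a value in {true, P}.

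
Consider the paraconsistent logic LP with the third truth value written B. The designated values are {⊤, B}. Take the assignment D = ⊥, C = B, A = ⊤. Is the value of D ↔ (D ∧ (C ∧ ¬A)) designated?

¬A = ¬⊤ = ⊥
C ∧ ¬A = B ∧ ⊥ = ⊥
D ∧ (C ∧ ¬A) = ⊥ ∧ ⊥ = ⊥
D ↔ (D ∧ (C ∧ ¬A)) = ⊥ ↔ ⊥ = ⊤
⊤ ∈ {⊤, B}.

Yes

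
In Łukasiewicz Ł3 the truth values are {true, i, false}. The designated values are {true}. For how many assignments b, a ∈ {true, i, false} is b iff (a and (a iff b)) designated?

Of the 9 assignments, 5 give a value in {true}.

5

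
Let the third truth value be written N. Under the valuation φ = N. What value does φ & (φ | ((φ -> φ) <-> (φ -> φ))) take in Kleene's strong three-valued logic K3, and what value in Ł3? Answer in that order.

In Kleene's strong three-valued logic K3: φ -> φ = N -> N = N  [~N | N]
φ -> φ = N -> N = N
(φ -> φ) <-> (φ -> φ) = N <-> N = N
φ | ((φ -> φ) <-> (φ -> φ)) = N | N = N
φ & (φ | ((φ -> φ) <-> (φ -> φ))) = N & N = N
In Ł3: φ -> φ = N -> N = True  [min(1, 1−½+½)]
φ -> φ = N -> N = True
(φ -> φ) <-> (φ -> φ) = True <-> True = True
φ | ((φ -> φ) <-> (φ -> φ)) = N | True = True
φ & (φ | ((φ -> φ) <-> (φ -> φ))) = N & True = N

N; N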